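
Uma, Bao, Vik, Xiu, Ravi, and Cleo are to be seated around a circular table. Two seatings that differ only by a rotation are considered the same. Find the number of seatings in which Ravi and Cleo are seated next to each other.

Treat {Ravi, Cleo} as one unit (2 internal orders) and seat the resulting 5 units around the table: (4)! circular arrangements.
So 2 × (4)! = 2 × 24 = 48.

48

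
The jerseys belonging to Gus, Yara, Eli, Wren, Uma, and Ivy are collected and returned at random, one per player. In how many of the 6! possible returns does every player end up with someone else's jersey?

265

This is the derangement count D_6: permutations of 6 items with no fixed point.
By inclusion–exclusion this is Σ_{j=0}^{6} (−1)^j C(6,j)·(6−j)!.
Computing: 720 − 720 + 360 − 120 + 30 − 6 + 1 = 265.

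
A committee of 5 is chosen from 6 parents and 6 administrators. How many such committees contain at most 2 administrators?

Split by how many administrators are chosen (0 through 2).
Sum: C(6,0)·C(6,5) + C(6,1)·C(6,4) + C(6,2)·C(6,3) = 6 + 90 + 300 = 396.

396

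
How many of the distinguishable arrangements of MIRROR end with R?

60

With the last slot taken by R, it remains to arrange the other 5 letters (MIROR).
Those 5 letters have R appearing twice, giving (5)!/(2!) = 60.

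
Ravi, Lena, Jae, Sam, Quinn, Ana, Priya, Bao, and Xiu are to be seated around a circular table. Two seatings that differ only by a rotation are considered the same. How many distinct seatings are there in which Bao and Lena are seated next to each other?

Glue Bao and Lena into a block (2 internal orders). Seating 8 units around a circle gives (7)! arrangements.
So 2 × (7)! = 2 × 5040 = 10080.

10080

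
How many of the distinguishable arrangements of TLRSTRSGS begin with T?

With the first slot taken by T, it remains to arrange the other 8 letters (LRSTRSGS).
Those 8 letters have R appearing twice and S appearing 3 times, giving (8)!/(3!·2!) = 3360.

3360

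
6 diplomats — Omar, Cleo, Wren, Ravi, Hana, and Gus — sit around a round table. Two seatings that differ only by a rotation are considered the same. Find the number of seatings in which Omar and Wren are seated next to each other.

48

Glue Omar and Wren into a block (2 internal orders). Seating 5 units around a circle gives (4)! arrangements.
So 2 × (4)! = 2 × 24 = 48.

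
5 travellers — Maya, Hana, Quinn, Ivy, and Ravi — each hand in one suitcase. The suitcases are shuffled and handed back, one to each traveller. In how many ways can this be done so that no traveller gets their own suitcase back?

Count assignments avoiding every fixed point. For any j of the 5 travellers fixed to their own suitcase, the other 5−j can be arranged in (5−j)! ways.
By inclusion–exclusion this is Σ_{j=0}^{5} (−1)^j C(5,j)·(5−j)!.
Computing: 120 − 120 + 60 − 20 + 5 − 1 = 44.

44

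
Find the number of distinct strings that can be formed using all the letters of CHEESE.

120

The 6 letters of CHEESE have repeats: E appearing 3 times.
Dividing 6! = 720 by 3! = 6 for the repeated letters gives 120.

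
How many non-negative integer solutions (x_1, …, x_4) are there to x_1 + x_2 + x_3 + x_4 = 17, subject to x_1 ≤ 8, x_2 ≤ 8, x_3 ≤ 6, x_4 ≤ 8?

371

Ignoring the caps, the number of non-negative solutions to x_1+…+x_4 = 17 is C(20,3) = 1140.
Subtract solutions that violate a single cap (substitute x_i' = x_i − (cap_i+1)): x_1 ≥ 9 gives C(11,3) = 165; x_2 ≥ 9 gives C(11,3) = 165; x_3 ≥ 7 gives C(13,3) = 286; x_4 ≥ 9 gives C(11,3) = 165. Together 781.
Add back pairs where two caps are both exceeded: 0 + 4 + 0 + 4 + 0 + 4 = 12.
By inclusion–exclusion the count is 1140 − 781 + 12 = 371.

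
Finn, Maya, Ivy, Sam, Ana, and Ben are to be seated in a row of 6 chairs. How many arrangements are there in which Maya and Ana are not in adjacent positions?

480

There are 6! = 720 arrangements in all. If Maya and Ana are adjacent, merging them into one block gives 2·(5)! = 240 arrangements.
Complementary counting: 720 − 240 = 480.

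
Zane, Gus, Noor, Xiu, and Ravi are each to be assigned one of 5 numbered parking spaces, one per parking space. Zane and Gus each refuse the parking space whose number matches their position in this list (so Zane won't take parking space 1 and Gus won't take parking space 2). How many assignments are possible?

78

Let Aᵢ (for i ∈ {1, 2}) be the placements that put person i in their forbidden parking space. Any j of these fix j positions, leaving (5−j)! ways to fill the rest, and there are C(2,j) ways to pick which j.
By inclusion–exclusion, the number of valid placements is Σ_{j=0}^{2} (−1)^j C(2,j)·(5−j)!.
Computing: 120 − 48 + 6 = 78.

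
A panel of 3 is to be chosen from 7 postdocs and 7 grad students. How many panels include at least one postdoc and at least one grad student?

Total 3-person selections from all 14: C(14,3) = 364.
Subtract selections that omit an entire group: no postdocs → C(7,3) = 35; no grad students → C(7,3) = 35.
Both groups omitted at once is impossible, so 364 − 70 = 294.

294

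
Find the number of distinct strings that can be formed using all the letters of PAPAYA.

Letter multiplicities in PAPAYA: A×3, P×2, Y×1.
Dividing 6! = 720 by 3!·2! = 12 for the repeated letters gives 60.

60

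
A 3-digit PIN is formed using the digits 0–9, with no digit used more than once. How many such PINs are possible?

This is a permutation of 3 out of 10: P(10,3) = 10!/7!.
That product is 10 × 9 × 8 = 720.

720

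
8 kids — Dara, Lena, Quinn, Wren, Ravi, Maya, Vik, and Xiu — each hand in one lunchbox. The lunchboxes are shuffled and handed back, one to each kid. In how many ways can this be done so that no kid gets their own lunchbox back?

Let Aᵢ be the assignments in which kid i gets their own lunchbox. We want the size of the complement of A₁∪…∪A_8.
By inclusion–exclusion this is Σ_{j=0}^{8} (−1)^j C(8,j)·(8−j)!.
Computing: 40320 − 40320 + 20160 − 6720 + 1680 − 336 + 56 − 8 + 1 = 14833.

14833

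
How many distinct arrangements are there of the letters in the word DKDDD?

Letter multiplicities in DKDDD: D×4, K×1.
The number of distinct arrangements is 5!/(4!) = 120/24 = 5.

5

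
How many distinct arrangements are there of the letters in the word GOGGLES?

The 7 letters of GOGGLES have repeats: G appearing 3 times.
Dividing 7! = 5040 by 3! = 6 for the repeated letters gives 840.

840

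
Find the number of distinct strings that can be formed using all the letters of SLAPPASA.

SLAPPASA has 8 letters with A appearing 3 times, P appearing twice, and S appearing twice.
So there are 8! / (3!·2!·2!) = 1680 distinguishable arrangements.

1680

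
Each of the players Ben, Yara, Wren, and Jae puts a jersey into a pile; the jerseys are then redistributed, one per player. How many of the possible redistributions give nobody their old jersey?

Let Aᵢ be the assignments in which player i gets their old jersey. We want the size of the complement of A₁∪…∪A_4.
By inclusion–exclusion this is Σ_{j=0}^{4} (−1)^j C(4,j)·(4−j)!.
Computing: 24 − 24 + 12 − 4 + 1 = 9.

9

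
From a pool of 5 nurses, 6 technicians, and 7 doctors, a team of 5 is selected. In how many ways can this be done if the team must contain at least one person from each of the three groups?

Unrestricted: C(18,5) = 8568 ways to pick any 5 of the 18.
Subtract selections that omit an entire group: no nurses → C(13,5) = 1287; no technicians → C(12,5) = 792; no doctors → C(11,5) = 462.
Add back selections omitting two groups (i.e. drawn from a single group): C(5,5) + C(6,5) + C(7,5) = 28.
By inclusion–exclusion: 8568 − 2541 + 28 = 6055.

6055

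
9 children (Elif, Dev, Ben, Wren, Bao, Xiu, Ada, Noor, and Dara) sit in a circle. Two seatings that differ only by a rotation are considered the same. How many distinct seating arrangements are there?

Fix one person's seat to break rotational symmetry; the remaining 8 people can be arranged in (8)! = 40320 ways.

40320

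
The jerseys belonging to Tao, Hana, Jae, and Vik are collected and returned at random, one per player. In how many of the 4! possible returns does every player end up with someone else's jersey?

9

Count assignments avoiding every fixed point. For any j of the 4 players fixed to their old jersey, the other 4−j can be arranged in (4−j)! ways.
By inclusion–exclusion this is Σ_{j=0}^{4} (−1)^j C(4,j)·(4−j)!.
Computing: 24 − 24 + 12 − 4 + 1 = 9.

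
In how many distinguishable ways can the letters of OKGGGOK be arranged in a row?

210

The 7 letters of OKGGGOK have repeats: G appearing 3 times, K appearing twice, and O appearing twice.
Dividing 7! = 5040 by 3!·2!·2! = 24 for the repeated letters gives 210.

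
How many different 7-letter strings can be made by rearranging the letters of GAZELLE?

1260

Letter multiplicities in GAZELLE: A×1, E×2, G×1, L×2, Z×1.
Dividing 7! = 5040 by 2!·2! = 4 for the repeated letters gives 1260.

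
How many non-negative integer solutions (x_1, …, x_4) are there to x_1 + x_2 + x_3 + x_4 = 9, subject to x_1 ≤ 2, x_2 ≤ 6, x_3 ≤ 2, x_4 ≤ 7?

By stars and bars, unrestricted non-negative solutions to x_1+…+x_4 = 9 number C(9+3,3) = 220.
Subtract solutions that violate a single cap (substitute x_i' = x_i − (cap_i+1)): x_1 ≥ 3 gives C(9,3) = 84; x_2 ≥ 7 gives C(5,3) = 10; x_3 ≥ 3 gives C(9,3) = 84; x_4 ≥ 8 gives C(4,3) = 4. Together 182.
Add back pairs where two caps are both exceeded: 0 + 20 + 0 + 0 + 0 + 0 = 20.
By inclusion–exclusion the count is 220 − 182 + 20 = 58.

58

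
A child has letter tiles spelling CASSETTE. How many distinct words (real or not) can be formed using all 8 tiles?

Letter multiplicities in CASSETTE: A×1, C×1, E×2, S×2, T×2.
Dividing 8! = 40320 by 2!·2!·2! = 8 for the repeated letters gives 5040.

5040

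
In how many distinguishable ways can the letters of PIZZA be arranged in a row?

PIZZA has 5 letters with Z appearing twice.
So there are 5! / (2!) = 60 distinguishable arrangements.

60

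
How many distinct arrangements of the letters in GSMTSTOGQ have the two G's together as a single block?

Treat the 2 copies of G as a single block. The multiset to arrange is then {GG, M, O, Q, S, S, T, T}, 8 items in all.
That gives (8)!/(2!·2!) = 10080 arrangements.

10080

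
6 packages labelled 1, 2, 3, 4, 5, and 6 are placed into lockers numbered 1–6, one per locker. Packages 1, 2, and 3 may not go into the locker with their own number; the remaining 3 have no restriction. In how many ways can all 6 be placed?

Let Aᵢ (for i ∈ {1, 2, 3}) be the placements that put package i in its forbidden locker. Any j of these fix j positions, leaving (6−j)! ways to fill the rest, and there are C(3,j) ways to pick which j.
By inclusion–exclusion, the number of valid placements is Σ_{j=0}^{3} (−1)^j C(3,j)·(6−j)!.
Computing: 720 − 360 + 72 − 6 = 426.

426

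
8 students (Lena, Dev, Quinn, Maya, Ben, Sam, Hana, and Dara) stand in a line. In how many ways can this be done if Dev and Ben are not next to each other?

Of the 8! = 40320 arrangements, those with Dev and Ben adjacent number 2 × 7! = 10080 (treat the pair as a block with 2 internal orders).
So 40320 − 10080 = 30240 arrangements keep them apart.

30240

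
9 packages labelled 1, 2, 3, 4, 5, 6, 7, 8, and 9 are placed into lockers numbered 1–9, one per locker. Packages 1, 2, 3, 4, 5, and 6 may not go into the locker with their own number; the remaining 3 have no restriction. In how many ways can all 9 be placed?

Let Aᵢ (for 1 ≤ i ≤ 6) be the placements that put package i in its forbidden locker. Any j of these fix j positions, leaving (9−j)! ways to fill the rest, and there are C(6,j) ways to pick which j.
By inclusion–exclusion, the number of valid placements is Σ_{j=0}^{6} (−1)^j C(6,j)·(9−j)!.
Computing: 362880 − 241920 + 75600 − 14400 + 1800 − 144 + 6 = 183822.

183822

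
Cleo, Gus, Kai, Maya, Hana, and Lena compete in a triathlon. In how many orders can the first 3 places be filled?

There are 6 choices for 1st place, 5 for 2nd, and 4 for 3rd.
That gives 6 × 5 × 4 = 120.

120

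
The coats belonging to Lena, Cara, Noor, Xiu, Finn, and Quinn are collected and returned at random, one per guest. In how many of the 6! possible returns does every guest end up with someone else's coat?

This is the derangement count D_6: permutations of 6 items with no fixed point.
By inclusion–exclusion this is Σ_{j=0}^{6} (−1)^j C(6,j)·(6−j)!.
Computing: 720 − 720 + 360 − 120 + 30 − 6 + 1 = 265.

265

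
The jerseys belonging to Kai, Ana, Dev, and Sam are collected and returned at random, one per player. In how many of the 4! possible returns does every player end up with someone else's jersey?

Let Aᵢ be the assignments in which player i gets their old jersey. We want the size of the complement of A₁∪…∪A_4.
By inclusion–exclusion this is Σ_{j=0}^{4} (−1)^j C(4,j)·(4−j)!.
Computing: 24 − 24 + 12 − 4 + 1 = 9.

9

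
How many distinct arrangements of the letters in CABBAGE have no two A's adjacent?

Total arrangements of CABBAGE: 7!/(2!·2!) = 1260.
If the two A's are adjacent, glue them into one block, leaving 6 items to arrange: (6)!/(2!) = 360 ways.
Hence 1260 − 360 = 900.

900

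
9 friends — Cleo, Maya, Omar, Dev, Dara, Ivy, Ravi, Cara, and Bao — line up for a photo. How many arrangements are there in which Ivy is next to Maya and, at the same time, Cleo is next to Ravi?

20160

Treat {Ivy,Maya} as one block (2 orders) and {Cleo,Ravi} as another (2 orders).
That leaves 7 units to arrange: 2 × 2 × 7! = 4 × 5040 = 20160.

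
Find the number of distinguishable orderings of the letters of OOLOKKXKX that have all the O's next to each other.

420

Treat the 3 copies of O as a single block. The multiset to arrange is then {OOO, K, K, K, L, X, X}, 7 items in all.
That gives (7)!/(3!·2!) = 420 arrangements.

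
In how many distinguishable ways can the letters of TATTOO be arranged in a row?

TATTOO has 6 letters with O appearing twice and T appearing 3 times.
So there are 6! / (3!·2!) = 60 distinguishable arrangements.

60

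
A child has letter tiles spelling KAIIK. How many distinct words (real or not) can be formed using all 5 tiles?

30

KAIIK has 5 letters with I appearing twice and K appearing twice.
The number of distinct arrangements is 5!/(2!·2!) = 120/4 = 30.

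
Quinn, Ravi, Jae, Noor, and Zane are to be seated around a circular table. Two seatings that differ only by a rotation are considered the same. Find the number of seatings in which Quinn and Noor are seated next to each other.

Treat {Quinn, Noor} as one unit (2 internal orders) and seat the resulting 4 units around the table: (3)! circular arrangements.
So 2 × (3)! = 2 × 6 = 12.

12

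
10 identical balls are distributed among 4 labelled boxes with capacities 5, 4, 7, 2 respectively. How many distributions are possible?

Ignoring the caps, the number of non-negative solutions to x_1+…+x_4 = 10 is C(13,3) = 286.
Subtract solutions that violate a single cap (substitute x_i' = x_i − (cap_i+1)): x_1 ≥ 6 gives C(7,3) = 35; x_2 ≥ 5 gives C(8,3) = 56; x_3 ≥ 8 gives C(5,3) = 10; x_4 ≥ 3 gives C(10,3) = 120. Together 221.
Add back pairs where two caps are both exceeded: 0 + 0 + 4 + 0 + 10 + 0 = 14.
By inclusion–exclusion the count is 286 − 221 + 14 = 79.

79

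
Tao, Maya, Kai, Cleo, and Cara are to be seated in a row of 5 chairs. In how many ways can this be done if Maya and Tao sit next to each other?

48

Treat {Maya, Tao} as a single unit. There are 4 units to order, and the pair itself can be ordered 2 ways.
That gives 2 × 4! = 2 × 24 = 48.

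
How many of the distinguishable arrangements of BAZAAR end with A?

60

With the last slot taken by A, it remains to arrange the other 5 letters (BZAAR).
Those 5 letters have A appearing twice, giving (5)!/(2!) = 60.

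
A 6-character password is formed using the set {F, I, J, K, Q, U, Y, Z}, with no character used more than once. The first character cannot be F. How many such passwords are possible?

The first character has 8−1 = 7 choices (anything except F).
The remaining 5 characters are filled from the other 7 symbols without repetition: 7 × 6 × 5 × 4 × 3 = 2520.
Total: 7 × 2520 = 17640.

17640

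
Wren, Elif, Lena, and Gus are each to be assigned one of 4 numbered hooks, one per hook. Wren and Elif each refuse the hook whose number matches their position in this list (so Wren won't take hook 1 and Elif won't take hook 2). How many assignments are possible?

14

Let Aᵢ (for i ∈ {1, 2}) be the placements that put person i in their forbidden hook. Any j of these fix j positions, leaving (4−j)! ways to fill the rest, and there are C(2,j) ways to pick which j.
By inclusion–exclusion, the number of valid placements is Σ_{j=0}^{2} (−1)^j C(2,j)·(4−j)!.
Computing: 24 − 12 + 2 = 14.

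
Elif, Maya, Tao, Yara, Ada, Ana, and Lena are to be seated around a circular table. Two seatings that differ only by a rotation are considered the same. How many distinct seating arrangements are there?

Around a circle, 7 distinct people have 7!/7 = (6)! = 720 rotationally distinct seatings.

720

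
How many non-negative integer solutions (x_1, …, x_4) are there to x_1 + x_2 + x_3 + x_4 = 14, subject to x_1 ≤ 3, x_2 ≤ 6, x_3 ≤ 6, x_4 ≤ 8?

Ignoring the caps, the number of non-negative solutions to x_1+…+x_4 = 14 is C(17,3) = 680.
Subtract solutions that violate a single cap (substitute x_i' = x_i − (cap_i+1)): x_1 ≥ 4 gives C(13,3) = 286; x_2 ≥ 7 gives C(10,3) = 120; x_3 ≥ 7 gives C(10,3) = 120; x_4 ≥ 9 gives C(8,3) = 56. Together 582.
Add back pairs where two caps are both exceeded: 20 + 20 + 4 + 1 + 0 + 0 = 45.
By inclusion–exclusion the count is 680 − 582 + 45 = 143.

143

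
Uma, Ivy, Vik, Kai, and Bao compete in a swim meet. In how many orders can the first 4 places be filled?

120

This is an ordered selection of 4 from 5: P(5,4).
That gives 5 × 4 × 3 × 2 = 120.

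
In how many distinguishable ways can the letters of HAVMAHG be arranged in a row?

1260

The 7 letters of HAVMAHG have repeats: A appearing twice and H appearing twice.
The number of distinct arrangements is 7!/(2!·2!) = 5040/4 = 1260.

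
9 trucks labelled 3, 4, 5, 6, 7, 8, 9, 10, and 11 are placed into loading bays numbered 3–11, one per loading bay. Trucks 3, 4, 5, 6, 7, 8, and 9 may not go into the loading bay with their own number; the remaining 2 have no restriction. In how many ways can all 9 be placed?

Let Aᵢ (for 3 ≤ i ≤ 9) be the placements that put truck i in its forbidden loading bay. Any j of these fix j positions, leaving (9−j)! ways to fill the rest, and there are C(7,j) ways to pick which j.
By inclusion–exclusion, the number of valid placements is Σ_{j=0}^{7} (−1)^j C(7,j)·(9−j)!.
Computing: 362880 − 282240 + 105840 − 25200 + 4200 − 504 + 42 − 2 = 165016.

165016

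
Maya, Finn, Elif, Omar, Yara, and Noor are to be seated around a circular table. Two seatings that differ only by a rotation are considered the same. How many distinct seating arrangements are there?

Fix one person's seat to break rotational symmetry; the remaining 5 people can be arranged in (5)! = 120 ways.

120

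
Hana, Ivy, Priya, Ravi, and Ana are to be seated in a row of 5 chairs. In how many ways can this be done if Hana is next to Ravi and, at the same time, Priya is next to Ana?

24

Treat {Hana,Ravi} as one block (2 orders) and {Priya,Ana} as another (2 orders).
That leaves 3 units to arrange: 2 × 2 × 3! = 4 × 6 = 24.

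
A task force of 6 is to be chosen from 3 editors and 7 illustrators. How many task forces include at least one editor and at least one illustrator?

Total 6-person selections from all 10: C(10,6) = 210.
Selections missing a whole group: no editors → C(7,6) = 7; no illustrators → C(3,6) = 0.
Both groups omitted at once is impossible, so 210 − 7 = 203.

203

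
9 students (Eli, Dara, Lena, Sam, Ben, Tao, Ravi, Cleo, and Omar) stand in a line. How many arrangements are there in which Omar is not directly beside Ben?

282240

There are 9! = 362880 arrangements in all. If Omar and Ben are adjacent, merging them into one block gives 2·(8)! = 80640 arrangements.
Complementary counting: 362880 − 80640 = 282240.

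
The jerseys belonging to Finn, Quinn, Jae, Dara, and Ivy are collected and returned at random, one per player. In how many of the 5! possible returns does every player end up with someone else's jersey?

44

Let Aᵢ be the assignments in which player i gets their old jersey. We want the size of the complement of A₁∪…∪A_5.
By inclusion–exclusion this is Σ_{j=0}^{5} (−1)^j C(5,j)·(5−j)!.
Computing: 120 − 120 + 60 − 20 + 5 − 1 = 44.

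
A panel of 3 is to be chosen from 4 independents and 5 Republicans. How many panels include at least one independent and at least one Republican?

Unrestricted: C(9,3) = 84 ways to pick any 3 of the 9.
Subtract selections that omit an entire group: no independents → C(5,3) = 10; no Republicans → C(4,3) = 4.
Both groups omitted at once is impossible, so 84 − 14 = 70.

70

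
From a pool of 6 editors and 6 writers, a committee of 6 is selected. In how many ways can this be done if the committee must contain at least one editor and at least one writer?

922

Unrestricted: C(12,6) = 924 ways to pick any 6 of the 12.
Subtract selections that omit an entire group: no editors → C(6,6) = 1; no writers → C(6,6) = 1.
Both groups omitted at once is impossible, so 924 − 2 = 922.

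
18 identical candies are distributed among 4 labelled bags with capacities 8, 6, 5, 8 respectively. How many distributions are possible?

188

Without the upper bounds there are C(21,3) = 1330 ways to split 18 among 4 bags.
Subtract solutions that violate a single cap (substitute x_i' = x_i − (cap_i+1)): x_1 ≥ 9 gives C(12,3) = 220; x_2 ≥ 7 gives C(14,3) = 364; x_3 ≥ 6 gives C(15,3) = 455; x_4 ≥ 9 gives C(12,3) = 220. Together 1259.
Add back pairs where two caps are both exceeded: 10 + 20 + 1 + 56 + 10 + 20 = 117.
By inclusion–exclusion the count is 1330 − 1259 + 117 = 188.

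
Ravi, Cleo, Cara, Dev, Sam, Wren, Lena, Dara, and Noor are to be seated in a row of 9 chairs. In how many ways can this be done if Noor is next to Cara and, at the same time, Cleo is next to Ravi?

Treat {Noor,Cara} as one block (2 orders) and {Cleo,Ravi} as another (2 orders).
That leaves 7 units to arrange: 2 × 2 × 7! = 4 × 5040 = 20160.

20160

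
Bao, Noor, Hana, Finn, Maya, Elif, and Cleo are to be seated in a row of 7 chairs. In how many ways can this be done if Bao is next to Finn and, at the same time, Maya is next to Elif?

Treat {Bao,Finn} as one block (2 orders) and {Maya,Elif} as another (2 orders).
That leaves 5 units to arrange: 2 × 2 × 5! = 4 × 120 = 480.

480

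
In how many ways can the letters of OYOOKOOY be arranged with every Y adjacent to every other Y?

Treat the 2 copies of Y as a single block. The multiset to arrange is then {YY, K, O, O, O, O, O}, 7 items in all.
That gives (7)!/(5!) = 42 arrangements.

42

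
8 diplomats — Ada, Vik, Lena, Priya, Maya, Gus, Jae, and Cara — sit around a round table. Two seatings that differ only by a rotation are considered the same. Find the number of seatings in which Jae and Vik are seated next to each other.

1440

Treat {Jae, Vik} as one unit (2 internal orders) and seat the resulting 7 units around the table: (6)! circular arrangements.
So 2 × (6)! = 2 × 720 = 1440.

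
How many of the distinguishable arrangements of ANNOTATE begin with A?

1260

Fix A in the first position and arrange the remaining 7 letters.
Those 7 letters have N appearing twice and T appearing twice, giving (7)!/(2!·2!) = 1260.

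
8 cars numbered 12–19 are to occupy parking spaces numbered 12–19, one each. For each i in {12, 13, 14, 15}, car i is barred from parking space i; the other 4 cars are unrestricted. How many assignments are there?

24024

Let Aᵢ (for 12 ≤ i ≤ 15) be the placements that put car i in its forbidden parking space. Any j of these fix j positions, leaving (8−j)! ways to fill the rest, and there are C(4,j) ways to pick which j.
By inclusion–exclusion, the number of valid placements is Σ_{j=0}^{4} (−1)^j C(4,j)·(8−j)!.
Computing: 40320 − 20160 + 4320 − 480 + 24 = 24024.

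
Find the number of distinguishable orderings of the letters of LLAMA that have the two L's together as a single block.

Treat the 2 copies of L as a single block. The multiset to arrange is then {LL, A, A, M}, 4 items in all.
That gives (4)!/(2!) = 12 arrangements.

12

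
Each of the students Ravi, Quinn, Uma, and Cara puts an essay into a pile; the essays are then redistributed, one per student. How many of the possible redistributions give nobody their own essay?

9

Count assignments avoiding every fixed point. For any j of the 4 students fixed to their own essay, the other 4−j can be arranged in (4−j)! ways.
By inclusion–exclusion this is Σ_{j=0}^{4} (−1)^j C(4,j)·(4−j)!.
Computing: 24 − 24 + 12 − 4 + 1 = 9.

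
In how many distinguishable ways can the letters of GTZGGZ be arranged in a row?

Letter multiplicities in GTZGGZ: G×3, T×1, Z×2.
Dividing 6! = 720 by 3!·2! = 12 for the repeated letters gives 60.

60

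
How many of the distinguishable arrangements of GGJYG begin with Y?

4

With the first slot taken by Y, it remains to arrange the other 4 letters (GGJG).
Those 4 letters have G appearing 3 times, giving (4)!/(3!) = 4.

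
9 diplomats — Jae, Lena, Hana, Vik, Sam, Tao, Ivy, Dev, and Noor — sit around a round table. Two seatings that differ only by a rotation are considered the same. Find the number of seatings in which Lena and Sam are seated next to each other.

10080

Glue Lena and Sam into a block (2 internal orders). Seating 8 units around a circle gives (7)! arrangements.
So 2 × (7)! = 2 × 5040 = 10080.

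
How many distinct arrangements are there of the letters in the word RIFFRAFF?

840

RIFFRAFF has 8 letters with F appearing 4 times and R appearing twice.
The number of distinct arrangements is 8!/(4!·2!) = 40320/48 = 840.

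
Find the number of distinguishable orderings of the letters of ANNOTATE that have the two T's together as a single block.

1260

Treat the 2 copies of T as a single block. The multiset to arrange is then {TT, A, A, E, N, N, O}, 7 items in all.
That gives (7)!/(2!·2!) = 1260 arrangements.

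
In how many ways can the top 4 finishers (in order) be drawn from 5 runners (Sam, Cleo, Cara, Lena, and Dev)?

120

This is an ordered selection of 4 from 5: P(5,4).
That gives 5 × 4 × 3 × 2 = 120.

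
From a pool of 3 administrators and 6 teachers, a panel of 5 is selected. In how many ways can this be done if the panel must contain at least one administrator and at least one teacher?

With no constraint there are C(9,5) = 126 possible selections.
Selections missing a whole group: no administrators → C(6,5) = 6; no teachers → C(3,5) = 0.
Both groups omitted at once is impossible, so 126 − 6 = 120.

120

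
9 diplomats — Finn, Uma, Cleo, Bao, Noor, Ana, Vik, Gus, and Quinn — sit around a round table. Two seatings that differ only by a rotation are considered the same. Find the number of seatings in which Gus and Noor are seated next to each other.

10080

Glue Gus and Noor into a block (2 internal orders). Seating 8 units around a circle gives (7)! arrangements.
So 2 × (7)! = 2 × 5040 = 10080.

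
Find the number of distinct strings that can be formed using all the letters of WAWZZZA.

The 7 letters of WAWZZZA have repeats: A appearing twice, W appearing twice, and Z appearing 3 times.
So there are 7! / (3!·2!·2!) = 210 distinguishable arrangements.

210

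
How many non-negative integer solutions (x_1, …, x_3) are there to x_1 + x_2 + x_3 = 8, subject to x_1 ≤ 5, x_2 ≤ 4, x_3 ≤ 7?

Ignoring the caps, the number of non-negative solutions to x_1+…+x_3 = 8 is C(10,2) = 45.
Subtract solutions that violate a single cap (substitute x_i' = x_i − (cap_i+1)): x_1 ≥ 6 gives C(4,2) = 6; x_2 ≥ 5 gives C(5,2) = 10; x_3 ≥ 8 gives C(2,2) = 1. Together 17.
No two caps can be exceeded simultaneously, so the pair terms are all 0.
By inclusion–exclusion the count is 45 − 17 + 0 = 28.

28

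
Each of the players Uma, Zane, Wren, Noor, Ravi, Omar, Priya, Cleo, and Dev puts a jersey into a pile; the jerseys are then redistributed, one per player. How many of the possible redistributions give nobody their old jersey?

133496

Count assignments avoiding every fixed point. For any j of the 9 players fixed to their old jersey, the other 9−j can be arranged in (9−j)! ways.
By inclusion–exclusion this is Σ_{j=0}^{9} (−1)^j C(9,j)·(9−j)!.
Computing: 362880 − 362880 + 181440 − 60480 + 15120 − 3024 + 504 − 72 + 9 − 1 = 133496.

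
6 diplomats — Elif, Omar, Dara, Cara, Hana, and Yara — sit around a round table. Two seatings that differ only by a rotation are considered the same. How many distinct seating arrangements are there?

120

Around a circle, 6 distinct people have 6!/6 = (5)! = 120 rotationally distinct seatings.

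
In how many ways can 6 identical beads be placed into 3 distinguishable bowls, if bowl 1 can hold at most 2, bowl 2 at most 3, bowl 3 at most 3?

6

Without the upper bounds there are C(8,2) = 28 ways to split 6 among 3 bowls.
Subtract solutions that violate a single cap (substitute x_i' = x_i − (cap_i+1)): x_1 ≥ 3 gives C(5,2) = 10; x_2 ≥ 4 gives C(4,2) = 6; x_3 ≥ 4 gives C(4,2) = 6. Together 22.
No two caps can be exceeded simultaneously, so the pair terms are all 0.
By inclusion–exclusion the count is 28 − 22 + 0 = 6.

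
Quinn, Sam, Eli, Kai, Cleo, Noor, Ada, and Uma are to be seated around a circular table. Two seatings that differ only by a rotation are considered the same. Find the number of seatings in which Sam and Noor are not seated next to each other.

3600

Without the restriction there are (7)! = 5040 seatings.
Seatings with Sam beside Noor: treat them as a block with 2 internal orders, giving 2 × (6)! = 1440.
Subtracting, 5040 − 1440 = 3600.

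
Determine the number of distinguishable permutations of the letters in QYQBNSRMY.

90720

The 9 letters of QYQBNSRMY have repeats: Q appearing twice and Y appearing twice.
Dividing 9! = 362880 by 2!·2! = 4 for the repeated letters gives 90720.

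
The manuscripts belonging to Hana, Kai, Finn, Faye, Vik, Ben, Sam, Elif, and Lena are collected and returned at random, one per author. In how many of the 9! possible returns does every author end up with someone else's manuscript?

133496

This is the derangement count D_9: permutations of 9 items with no fixed point.
By inclusion–exclusion this is Σ_{j=0}^{9} (−1)^j C(9,j)·(9−j)!.
Computing: 362880 − 362880 + 181440 − 60480 + 15120 − 3024 + 504 − 72 + 9 − 1 = 133496.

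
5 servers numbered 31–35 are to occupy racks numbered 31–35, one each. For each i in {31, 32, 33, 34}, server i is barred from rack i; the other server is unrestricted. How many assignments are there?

53

Let Aᵢ (for 31 ≤ i ≤ 34) be the placements that put server i in its forbidden rack. Any j of these fix j positions, leaving (5−j)! ways to fill the rest, and there are C(4,j) ways to pick which j.
By inclusion–exclusion, the number of valid placements is Σ_{j=0}^{4} (−1)^j C(4,j)·(5−j)!.
Computing: 120 − 96 + 36 − 8 + 1 = 53.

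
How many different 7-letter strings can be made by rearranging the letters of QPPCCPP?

105

QPPCCPP has 7 letters with C appearing twice and P appearing 4 times.
So there are 7! / (4!·2!) = 105 distinguishable arrangements.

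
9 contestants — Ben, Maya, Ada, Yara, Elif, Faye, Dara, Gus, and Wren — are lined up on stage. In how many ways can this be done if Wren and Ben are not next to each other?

Of the 9! = 362880 arrangements, those with Wren and Ben adjacent number 2 × 8! = 80640 (treat the pair as a block with 2 internal orders).
Complementary counting: 362880 − 80640 = 282240.

282240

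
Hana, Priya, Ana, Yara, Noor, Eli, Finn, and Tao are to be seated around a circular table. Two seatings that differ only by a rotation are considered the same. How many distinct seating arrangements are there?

5040

Seat Hana anywhere (absorbing the rotational symmetry), then permute the other 7: (7)! = 5040.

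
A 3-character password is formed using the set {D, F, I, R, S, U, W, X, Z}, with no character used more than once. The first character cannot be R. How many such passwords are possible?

The first character has 9−1 = 8 choices (anything except R).
The remaining 2 characters are filled from the other 8 symbols without repetition: 8 × 7 = 56.
Total: 8 × 56 = 448.

448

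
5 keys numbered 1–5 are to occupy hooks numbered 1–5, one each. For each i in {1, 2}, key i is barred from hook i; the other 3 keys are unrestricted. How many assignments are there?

Let Aᵢ (for i ∈ {1, 2}) be the placements that put key i in its forbidden hook. Any j of these fix j positions, leaving (5−j)! ways to fill the rest, and there are C(2,j) ways to pick which j.
By inclusion–exclusion, the number of valid placements is Σ_{j=0}^{2} (−1)^j C(2,j)·(5−j)!.
Computing: 120 − 48 + 6 = 78.

78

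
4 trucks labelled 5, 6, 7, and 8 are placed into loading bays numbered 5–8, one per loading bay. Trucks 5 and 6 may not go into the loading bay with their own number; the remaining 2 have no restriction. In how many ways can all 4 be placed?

14

Let Aᵢ (for i ∈ {5, 6}) be the placements that put truck i in its forbidden loading bay. Any j of these fix j positions, leaving (4−j)! ways to fill the rest, and there are C(2,j) ways to pick which j.
By inclusion–exclusion, the number of valid placements is Σ_{j=0}^{2} (−1)^j C(2,j)·(4−j)!.
Computing: 24 − 12 + 2 = 14.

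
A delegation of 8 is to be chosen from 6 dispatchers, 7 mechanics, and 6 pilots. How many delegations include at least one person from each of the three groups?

Unrestricted: C(19,8) = 75582 ways to pick any 8 of the 19.
Selections missing a whole group: no dispatchers → C(13,8) = 1287; no mechanics → C(12,8) = 495; no pilots → C(13,8) = 1287.
Add back selections omitting two groups (i.e. drawn from a single group): C(6,8) + C(7,8) + C(6,8) = 0.
By inclusion–exclusion: 75582 − 3069 + 0 = 72513.

72513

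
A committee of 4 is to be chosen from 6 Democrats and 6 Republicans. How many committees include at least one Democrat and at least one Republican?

465

Unrestricted: C(12,4) = 495 ways to pick any 4 of the 12.
Subtract selections that omit an entire group: no Democrats → C(6,4) = 15; no Republicans → C(6,4) = 15.
Both groups omitted at once is impossible, so 495 − 30 = 465.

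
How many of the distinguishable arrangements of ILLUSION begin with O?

Fix O in the first position and arrange the remaining 7 letters.
Those 7 letters have I appearing twice and L appearing twice, giving (7)!/(2!·2!) = 1260.

1260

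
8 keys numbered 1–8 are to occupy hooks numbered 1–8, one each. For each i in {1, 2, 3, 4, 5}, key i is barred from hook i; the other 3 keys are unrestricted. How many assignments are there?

Let Aᵢ (for 1 ≤ i ≤ 5) be the placements that put key i in its forbidden hook. Any j of these fix j positions, leaving (8−j)! ways to fill the rest, and there are C(5,j) ways to pick which j.
By inclusion–exclusion, the number of valid placements is Σ_{j=0}^{5} (−1)^j C(5,j)·(8−j)!.
Computing: 40320 − 25200 + 7200 − 1200 + 120 − 6 = 21234.

21234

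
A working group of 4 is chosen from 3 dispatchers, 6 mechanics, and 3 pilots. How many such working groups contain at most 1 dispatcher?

Split by how many dispatchers are chosen (0 through 1).
Sum: C(3,0)·C(9,4) + C(3,1)·C(9,3) = 126 + 252 = 378.

378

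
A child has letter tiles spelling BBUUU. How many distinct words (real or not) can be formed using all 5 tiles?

BBUUU has 5 letters with B appearing twice and U appearing 3 times.
Dividing 5! = 120 by 3!·2! = 12 for the repeated letters gives 10.

10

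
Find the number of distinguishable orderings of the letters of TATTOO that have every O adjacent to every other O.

20

Treat the 2 copies of O as a single block. The multiset to arrange is then {OO, A, T, T, T}, 5 items in all.
That gives (5)!/(3!) = 20 arrangements.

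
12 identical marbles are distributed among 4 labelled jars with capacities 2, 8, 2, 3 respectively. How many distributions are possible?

18

By stars and bars, unrestricted non-negative solutions to x_1+…+x_4 = 12 number C(12+3,3) = 455.
Subtract solutions that violate a single cap (substitute x_i' = x_i − (cap_i+1)): x_1 ≥ 3 gives C(12,3) = 220; x_2 ≥ 9 gives C(6,3) = 20; x_3 ≥ 3 gives C(12,3) = 220; x_4 ≥ 4 gives C(11,3) = 165. Together 625.
Add back pairs where two caps are both exceeded: 1 + 84 + 56 + 1 + 0 + 56 = 198.
Subtract triples: 0 + 0 + 10 + 0 = 10.
By inclusion–exclusion the count is 455 − 625 + 198 − 10 = 18.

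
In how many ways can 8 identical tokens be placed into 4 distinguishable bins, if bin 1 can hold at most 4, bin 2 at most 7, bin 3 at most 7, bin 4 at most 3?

By stars and bars, unrestricted non-negative solutions to x_1+…+x_4 = 8 number C(8+3,3) = 165.
Subtract solutions that violate a single cap (substitute x_i' = x_i − (cap_i+1)): x_1 ≥ 5 gives C(6,3) = 20; x_2 ≥ 8 gives C(3,3) = 1; x_3 ≥ 8 gives C(3,3) = 1; x_4 ≥ 4 gives C(7,3) = 35. Together 57.
No two caps can be exceeded simultaneously, so the pair terms are all 0.
By inclusion–exclusion the count is 165 − 57 + 0 = 108.

108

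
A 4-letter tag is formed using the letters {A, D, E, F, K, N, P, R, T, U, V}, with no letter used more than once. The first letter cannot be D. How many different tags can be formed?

7200

The first letter has 11−1 = 10 choices (anything except D).
The remaining 3 letters are filled from the other 10 symbols without repetition: 10 × 9 × 8 = 720.
Total: 10 × 720 = 7200.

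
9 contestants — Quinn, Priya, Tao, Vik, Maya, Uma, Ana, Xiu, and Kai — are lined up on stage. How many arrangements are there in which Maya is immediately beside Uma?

Treat {Maya, Uma} as a single unit. There are 8 units to order, and the pair itself can be ordered 2 ways.
So the count is 2·(8)! = 80640.

80640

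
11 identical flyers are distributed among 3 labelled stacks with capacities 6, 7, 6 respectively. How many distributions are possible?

By stars and bars, unrestricted non-negative solutions to x_1+…+x_3 = 11 number C(11+2,2) = 78.
Subtract solutions that violate a single cap (substitute x_i' = x_i − (cap_i+1)): x_1 ≥ 7 gives C(6,2) = 15; x_2 ≥ 8 gives C(5,2) = 10; x_3 ≥ 7 gives C(6,2) = 15. Together 40.
No two caps can be exceeded simultaneously, so the pair terms are all 0.
By inclusion–exclusion the count is 78 − 40 + 0 = 38.

38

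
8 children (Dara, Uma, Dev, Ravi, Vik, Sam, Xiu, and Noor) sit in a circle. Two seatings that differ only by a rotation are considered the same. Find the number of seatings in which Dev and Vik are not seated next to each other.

All circular seatings of 8 people number (7)! = 5040.
Those with Dev next to Vik: fuse the pair into one unit and seat 7 units around a circle — 2·(6)! = 1440.
Subtracting, 5040 − 1440 = 3600.

3600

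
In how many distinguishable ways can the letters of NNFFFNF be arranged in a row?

35

The 7 letters of NNFFFNF have repeats: F appearing 4 times and N appearing 3 times.
Dividing 7! = 5040 by 4!·3! = 144 for the repeated letters gives 35.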